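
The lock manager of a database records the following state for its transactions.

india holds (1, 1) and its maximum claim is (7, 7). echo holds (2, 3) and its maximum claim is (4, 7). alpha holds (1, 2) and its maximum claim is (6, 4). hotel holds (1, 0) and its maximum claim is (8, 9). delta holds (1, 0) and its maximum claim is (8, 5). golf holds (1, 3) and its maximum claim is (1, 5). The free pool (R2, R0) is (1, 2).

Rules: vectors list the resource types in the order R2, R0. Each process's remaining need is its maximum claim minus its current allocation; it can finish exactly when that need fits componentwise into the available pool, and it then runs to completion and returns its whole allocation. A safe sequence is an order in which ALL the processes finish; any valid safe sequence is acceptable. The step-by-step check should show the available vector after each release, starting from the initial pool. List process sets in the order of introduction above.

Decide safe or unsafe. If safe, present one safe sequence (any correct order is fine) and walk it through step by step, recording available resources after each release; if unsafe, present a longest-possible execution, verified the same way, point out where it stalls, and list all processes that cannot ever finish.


The state is UNSAFE.
Key observation: even finishing golf, echo leaves just (4, 8) free — too little R2 for any of the remaining processes.
Going as far as possible: golf, echo; after that, nothing fits. Verifying each step:
  pool = (1, 2)
  golf: need (0, 2) fits (1, 2); releases (1, 3), pool now (2, 5)
  echo: need (2, 4) fits (2, 5); releases (2, 3), pool now (4, 8)
  blocked: india wants (6, 6), pool (4, 8) — not enough R2
  blocked: alpha wants (5, 2), pool (4, 8) — not enough R2
  blocked: hotel wants (7, 9), pool (4, 8) — not enough R2 and R0
  blocked: delta wants (7, 5), pool (4, 8) — not enough R2
Permanently blocked: india, alpha, hotel and delta.


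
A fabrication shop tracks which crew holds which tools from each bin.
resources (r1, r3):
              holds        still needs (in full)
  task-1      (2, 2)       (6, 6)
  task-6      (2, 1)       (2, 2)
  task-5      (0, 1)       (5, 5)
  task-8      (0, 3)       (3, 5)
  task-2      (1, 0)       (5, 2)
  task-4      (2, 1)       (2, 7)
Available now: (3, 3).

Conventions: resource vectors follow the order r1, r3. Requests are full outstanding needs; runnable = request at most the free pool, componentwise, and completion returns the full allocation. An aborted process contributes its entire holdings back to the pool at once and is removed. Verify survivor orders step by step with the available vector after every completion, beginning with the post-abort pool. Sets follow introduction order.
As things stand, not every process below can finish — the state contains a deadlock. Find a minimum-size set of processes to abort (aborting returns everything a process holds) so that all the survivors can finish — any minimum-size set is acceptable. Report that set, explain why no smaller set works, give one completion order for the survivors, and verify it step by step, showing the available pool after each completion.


The answer: abort task-5.
Key observation: no ordering could ever have run task-8 before the abort of task-5; with (0, 1) back in the pool it fits at step 3.
Minimality: the empty abort set fails — the state is deadlocked as it stands.
Survivors finish in the order: task-6, task-2, task-8, task-1, task-4. Step-by-step check (pool after the aborts first):
  pool = (3, 4)
  task-6 needs (2, 2) <= (3, 4) -> finishes; pool += (2, 1) = (5, 5)
  task-2 needs (5, 2) <= (5, 5) -> finishes; pool += (1, 0) = (6, 5)
  task-8 needs (3, 5) <= (6, 5) -> finishes; pool += (0, 3) = (6, 8)
  task-1 needs (6, 6) <= (6, 8) -> finishes; pool += (2, 2) = (8, 10)
  task-4 needs (2, 7) <= (8, 10) -> finishes; pool += (2, 1) = (10, 11)


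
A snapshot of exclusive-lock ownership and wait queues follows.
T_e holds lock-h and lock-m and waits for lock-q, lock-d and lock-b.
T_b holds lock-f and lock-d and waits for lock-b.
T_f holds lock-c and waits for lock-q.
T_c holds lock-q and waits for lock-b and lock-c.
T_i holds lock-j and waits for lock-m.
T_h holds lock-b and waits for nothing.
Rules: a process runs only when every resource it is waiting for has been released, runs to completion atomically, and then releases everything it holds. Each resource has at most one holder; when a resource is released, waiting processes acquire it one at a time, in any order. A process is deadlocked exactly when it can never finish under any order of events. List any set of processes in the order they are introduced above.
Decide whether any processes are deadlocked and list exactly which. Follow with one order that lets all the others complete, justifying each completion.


Deadlocked set: T_e, T_f, T_c and T_i.
Key observation: along T_c -> T_f -> T_c, each member waits on what the next one holds — a deadlock; T_e and T_i wait into the deadlock from upstream.
One completion order for the rest: T_h, T_b.
Verifying each step:
  T_h: no waits; runs immediately, freeing lock-b
  T_b: everything it awaited (lock-b) is free; runs, freeing lock-f and lock-d


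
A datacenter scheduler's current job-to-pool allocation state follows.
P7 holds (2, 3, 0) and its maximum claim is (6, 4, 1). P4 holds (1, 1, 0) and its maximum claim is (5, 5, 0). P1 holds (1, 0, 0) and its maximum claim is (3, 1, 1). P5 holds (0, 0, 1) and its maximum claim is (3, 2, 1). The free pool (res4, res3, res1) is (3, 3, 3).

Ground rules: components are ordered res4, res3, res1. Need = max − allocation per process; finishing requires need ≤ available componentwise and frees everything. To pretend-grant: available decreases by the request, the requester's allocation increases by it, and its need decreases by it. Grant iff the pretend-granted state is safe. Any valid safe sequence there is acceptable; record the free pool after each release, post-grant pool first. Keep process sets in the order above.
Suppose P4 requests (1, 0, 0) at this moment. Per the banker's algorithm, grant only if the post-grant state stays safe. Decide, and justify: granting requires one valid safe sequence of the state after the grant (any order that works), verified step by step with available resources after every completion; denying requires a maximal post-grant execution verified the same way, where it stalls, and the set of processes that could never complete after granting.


DENY: after the grant no complete ordering would exist.
Key observation: after P1, P5 the pool peaks at (3, 3, 4), and each blocked process is short somewhere: P7 on res4; P4 on res3.
On the post-grant state, P1, P5 is a maximal run — nothing extends it. Check, step by step:
  pool = (2, 3, 3)
  P1: need (2, 1, 1) fits (2, 3, 3); releases (1, 0, 0), pool now (3, 3, 3)
  P5: need (3, 2, 0) fits (3, 3, 3); releases (0, 0, 1), pool now (3, 3, 4)
  blocked: P7 wants (4, 1, 1), pool (3, 3, 4) — not enough res4
  blocked: P4 wants (3, 4, 0), pool (3, 3, 4) — not enough res3
Processes that could never finish after the grant: P7 and P4.


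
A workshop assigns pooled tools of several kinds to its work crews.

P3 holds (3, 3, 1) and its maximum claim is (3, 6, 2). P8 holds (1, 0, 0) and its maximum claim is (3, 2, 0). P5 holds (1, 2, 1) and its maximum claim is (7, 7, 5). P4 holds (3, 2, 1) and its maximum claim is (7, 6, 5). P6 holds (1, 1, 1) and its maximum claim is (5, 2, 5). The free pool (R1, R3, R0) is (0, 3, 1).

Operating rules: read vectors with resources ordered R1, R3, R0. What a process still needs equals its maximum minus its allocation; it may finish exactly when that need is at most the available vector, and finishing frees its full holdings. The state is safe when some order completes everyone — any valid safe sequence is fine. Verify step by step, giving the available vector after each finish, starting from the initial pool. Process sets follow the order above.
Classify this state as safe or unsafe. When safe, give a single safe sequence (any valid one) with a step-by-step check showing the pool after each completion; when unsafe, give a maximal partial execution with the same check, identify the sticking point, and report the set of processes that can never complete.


The state is UNSAFE.
Key observation: the pool after P3, P8 is (4, 6, 2); every surviving request exceeds it in R0, so progress ends there.
The run P3, P8 cannot be extended any further. Walking it through:
  pool = (0, 3, 1)
  run P3 (needs (0, 3, 1), free (0, 3, 1)); after release of (3, 3, 1) the pool is (3, 6, 2)
  run P8 (needs (2, 2, 0), free (3, 6, 2)); after release of (1, 0, 0) the pool is (4, 6, 2)
  P5 still needs (6, 5, 4) but only (4, 6, 2) is free — short on R1 and R0
  P4 still needs (4, 4, 4) but only (4, 6, 2) is free — short on R0
  P6 still needs (4, 1, 4) but only (4, 6, 2) is free — short on R0
Processes that can never finish: P5, P4 and P6.


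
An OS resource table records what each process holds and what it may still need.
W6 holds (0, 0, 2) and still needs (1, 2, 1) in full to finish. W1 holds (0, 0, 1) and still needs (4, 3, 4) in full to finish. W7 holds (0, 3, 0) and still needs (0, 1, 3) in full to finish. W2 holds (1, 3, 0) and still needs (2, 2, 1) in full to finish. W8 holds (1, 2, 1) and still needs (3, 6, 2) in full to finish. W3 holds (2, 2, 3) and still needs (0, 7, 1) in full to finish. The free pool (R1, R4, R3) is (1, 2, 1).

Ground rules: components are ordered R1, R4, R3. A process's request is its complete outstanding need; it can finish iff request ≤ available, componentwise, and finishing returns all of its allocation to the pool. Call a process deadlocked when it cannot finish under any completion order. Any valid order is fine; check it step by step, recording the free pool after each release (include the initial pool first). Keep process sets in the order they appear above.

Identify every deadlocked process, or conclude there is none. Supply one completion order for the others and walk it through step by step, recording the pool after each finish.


Deadlocked: W1, W2, W8 and W3.
Key observation: after W6, W7 the pool peaks at (1, 5, 3), and each blocked process is short somewhere: W1 on R1, R3; W2 on R1; W8 on R1, R4; W3 on R4.
A valid finishing order for the others: W6, W7. Walking it through:
  pool = (1, 2, 1)
  W6 needs (1, 2, 1) <= (1, 2, 1) -> finishes; pool += (0, 0, 2) = (1, 2, 3)
  W7 needs (0, 1, 3) <= (1, 2, 3) -> finishes; pool += (0, 3, 0) = (1, 5, 3)
The blocked processes can never fit:
  W1 still needs (4, 3, 4) but only (1, 5, 3) is free — short on R1 and R3
  W2 still needs (2, 2, 1) but only (1, 5, 3) is free — short on R1
  W8 still needs (3, 6, 2) but only (1, 5, 3) is free — short on R1 and R4
  W3 still needs (0, 7, 1) but only (1, 5, 3) is free — short on R4


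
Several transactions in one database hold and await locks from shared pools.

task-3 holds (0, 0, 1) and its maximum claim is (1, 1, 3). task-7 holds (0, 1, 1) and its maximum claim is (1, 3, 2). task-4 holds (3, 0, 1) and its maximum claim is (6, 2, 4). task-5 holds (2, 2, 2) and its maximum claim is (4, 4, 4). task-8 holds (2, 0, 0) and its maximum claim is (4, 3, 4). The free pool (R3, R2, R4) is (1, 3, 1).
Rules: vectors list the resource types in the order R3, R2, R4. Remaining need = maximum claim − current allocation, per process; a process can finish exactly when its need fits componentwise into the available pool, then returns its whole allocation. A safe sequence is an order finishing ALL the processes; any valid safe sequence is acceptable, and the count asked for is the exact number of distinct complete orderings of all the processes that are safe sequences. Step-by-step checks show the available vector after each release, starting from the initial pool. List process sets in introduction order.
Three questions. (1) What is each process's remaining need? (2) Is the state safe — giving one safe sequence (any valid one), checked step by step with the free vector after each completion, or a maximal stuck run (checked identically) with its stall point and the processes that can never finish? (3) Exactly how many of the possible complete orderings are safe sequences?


(1) Need matrix, components ordered R3, R2, R4:
  task-3: (1, 1, 2)
  task-7: (1, 2, 1)
  task-4: (3, 2, 3)
  task-5: (2, 2, 2)
  task-8: (2, 3, 4)
(2) UNSAFE — no complete ordering exists.
Key observation: the pool after task-7, task-3 is (1, 4, 3); every surviving request exceeds it in R3, so progress ends there.
A maximal execution: task-7, task-3 — then nothing else fits. Verifying each step:
  pool = (1, 3, 1)
  run task-7 (needs (1, 2, 1), free (1, 3, 1)); after release of (0, 1, 1) the pool is (1, 4, 2)
  run task-3 (needs (1, 1, 2), free (1, 4, 2)); after release of (0, 0, 1) the pool is (1, 4, 3)
  task-4 cannot run: need (3, 2, 3) vs free (1, 4, 3) (insufficient R3)
  task-5 cannot run: need (2, 2, 2) vs free (1, 4, 3) (insufficient R3)
  task-8 cannot run: need (2, 3, 4) vs free (1, 4, 3) (insufficient R3 and R4)
Never able to finish: task-4, task-5 and task-8.
(3) The exact count: 0 of the possible complete orderings are safe sequences.


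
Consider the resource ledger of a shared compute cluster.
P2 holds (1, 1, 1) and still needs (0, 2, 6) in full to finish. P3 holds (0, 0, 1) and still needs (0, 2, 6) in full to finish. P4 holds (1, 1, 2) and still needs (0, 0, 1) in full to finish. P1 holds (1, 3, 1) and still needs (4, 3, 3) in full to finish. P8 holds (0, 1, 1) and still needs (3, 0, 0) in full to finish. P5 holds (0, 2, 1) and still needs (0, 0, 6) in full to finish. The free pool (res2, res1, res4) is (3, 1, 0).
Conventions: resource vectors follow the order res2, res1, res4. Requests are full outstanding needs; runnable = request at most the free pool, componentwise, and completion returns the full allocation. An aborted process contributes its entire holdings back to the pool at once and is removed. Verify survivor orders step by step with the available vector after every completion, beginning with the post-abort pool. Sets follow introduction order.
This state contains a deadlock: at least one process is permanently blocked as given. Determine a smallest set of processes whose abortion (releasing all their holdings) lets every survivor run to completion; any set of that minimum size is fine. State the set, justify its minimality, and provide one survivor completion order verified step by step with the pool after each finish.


Minimum abort set: P2 and P5.
Key observation: the deadlocked P3 becomes finishable only because P2 and P5 released (1, 3, 2); it completes at step 4 below.
Minimality, checking each single-abort alternative: P2 alone leaves P3 blocked (short on res4); P3 alone leaves P2 blocked (short on res4); P4 alone leaves P2 blocked (short on res4); P1 alone leaves P2 blocked (short on res4); P8 alone leaves P2 blocked (short on res4); P5 alone leaves P2 blocked (short on res4).
One survivor order: P4, P1, P8, P3. Verifying each step (post-abort pool first):
  pool = (4, 4, 2)
  run P4 (needs (0, 0, 1), free (4, 4, 2)); after release of (1, 1, 2) the pool is (5, 5, 4)
  run P1 (needs (4, 3, 3), free (5, 5, 4)); after release of (1, 3, 1) the pool is (6, 8, 5)
  run P8 (needs (3, 0, 0), free (6, 8, 5)); after release of (0, 1, 1) the pool is (6, 9, 6)
  run P3 (needs (0, 2, 6), free (6, 9, 6)); after release of (0, 0, 1) the pool is (6, 9, 7)


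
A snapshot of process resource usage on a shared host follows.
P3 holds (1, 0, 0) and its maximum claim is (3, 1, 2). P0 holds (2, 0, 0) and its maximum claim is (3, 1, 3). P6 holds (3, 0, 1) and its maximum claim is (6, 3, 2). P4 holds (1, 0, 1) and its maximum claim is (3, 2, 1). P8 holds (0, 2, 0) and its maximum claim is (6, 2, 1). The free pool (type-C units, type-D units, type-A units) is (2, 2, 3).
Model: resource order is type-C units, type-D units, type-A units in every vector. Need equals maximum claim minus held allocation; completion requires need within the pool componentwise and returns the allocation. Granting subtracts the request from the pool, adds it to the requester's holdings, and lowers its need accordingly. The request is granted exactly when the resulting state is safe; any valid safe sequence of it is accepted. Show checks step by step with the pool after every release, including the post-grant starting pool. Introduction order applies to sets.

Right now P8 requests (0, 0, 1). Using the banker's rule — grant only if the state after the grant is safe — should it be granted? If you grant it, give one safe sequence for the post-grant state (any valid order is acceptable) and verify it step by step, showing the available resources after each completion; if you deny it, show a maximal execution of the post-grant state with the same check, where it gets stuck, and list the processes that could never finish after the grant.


GRANT: granting preserves safety; a valid post-grant sequence is P4, P0, P3, P8, P6.
Key observation: post-grant, (2, 2, 2) remains, and an order beginning with P4 completes everyone.
Step-by-step check of the post-grant state:
  pool = (2, 2, 2)
  P4 needs (2, 2, 0) <= (2, 2, 2) -> finishes; pool += (1, 0, 1) = (3, 2, 3)
  P0 needs (1, 1, 3) <= (3, 2, 3) -> finishes; pool += (2, 0, 0) = (5, 2, 3)
  P3 needs (2, 1, 2) <= (5, 2, 3) -> finishes; pool += (1, 0, 0) = (6, 2, 3)
  P8 needs (6, 0, 0) <= (6, 2, 3) -> finishes; pool += (0, 2, 1) = (6, 4, 4)
  P6 needs (3, 3, 1) <= (6, 4, 4) -> finishes; pool += (3, 0, 1) = (9, 4, 5)


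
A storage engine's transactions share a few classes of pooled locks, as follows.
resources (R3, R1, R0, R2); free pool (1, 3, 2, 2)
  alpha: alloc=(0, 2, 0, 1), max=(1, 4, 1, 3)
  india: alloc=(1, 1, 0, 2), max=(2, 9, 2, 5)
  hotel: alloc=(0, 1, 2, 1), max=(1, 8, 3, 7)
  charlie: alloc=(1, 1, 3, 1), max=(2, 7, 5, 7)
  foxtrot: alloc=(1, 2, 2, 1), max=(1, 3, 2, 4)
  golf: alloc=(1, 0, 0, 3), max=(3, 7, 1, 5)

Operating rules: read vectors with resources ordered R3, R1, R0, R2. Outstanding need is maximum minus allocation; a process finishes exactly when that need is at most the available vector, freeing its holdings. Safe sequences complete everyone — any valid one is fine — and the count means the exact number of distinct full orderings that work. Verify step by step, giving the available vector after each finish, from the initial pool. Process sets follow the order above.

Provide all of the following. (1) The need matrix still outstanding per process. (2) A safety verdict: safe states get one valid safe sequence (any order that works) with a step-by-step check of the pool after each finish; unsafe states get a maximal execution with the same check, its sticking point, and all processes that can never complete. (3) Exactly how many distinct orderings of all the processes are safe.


(1) Remaining need (order R3, R1, R0, R2):
  alpha: (1, 2, 1, 2)
  india: (1, 8, 2, 3)
  hotel: (1, 7, 1, 6)
  charlie: (1, 6, 2, 6)
  foxtrot: (0, 1, 0, 3)
  golf: (2, 7, 1, 2)
(2) SAFE — a valid safe sequence is alpha, foxtrot, golf, hotel, charlie, india.
Key observation: at alpha the run first touches a limit — (1, 2, 1, 2) against (1, 3, 2, 2), exact on a resource it actually requests.
Step-by-step check:
  pool = (1, 3, 2, 2)
  alpha needs (1, 2, 1, 2) <= (1, 3, 2, 2) -> finishes; pool += (0, 2, 0, 1) = (1, 5, 2, 3)
  foxtrot needs (0, 1, 0, 3) <= (1, 5, 2, 3) -> finishes; pool += (1, 2, 2, 1) = (2, 7, 4, 4)
  golf needs (2, 7, 1, 2) <= (2, 7, 4, 4) -> finishes; pool += (1, 0, 0, 3) = (3, 7, 4, 7)
  hotel needs (1, 7, 1, 6) <= (3, 7, 4, 7) -> finishes; pool += (0, 1, 2, 1) = (3, 8, 6, 8)
  charlie needs (1, 6, 2, 6) <= (3, 8, 6, 8) -> finishes; pool += (1, 1, 3, 1) = (4, 9, 9, 9)
  india needs (1, 8, 2, 3) <= (4, 9, 9, 9) -> finishes; pool += (1, 1, 0, 2) = (5, 10, 9, 11)
(3) The exact count: 4 of the possible complete orderings are safe sequences.


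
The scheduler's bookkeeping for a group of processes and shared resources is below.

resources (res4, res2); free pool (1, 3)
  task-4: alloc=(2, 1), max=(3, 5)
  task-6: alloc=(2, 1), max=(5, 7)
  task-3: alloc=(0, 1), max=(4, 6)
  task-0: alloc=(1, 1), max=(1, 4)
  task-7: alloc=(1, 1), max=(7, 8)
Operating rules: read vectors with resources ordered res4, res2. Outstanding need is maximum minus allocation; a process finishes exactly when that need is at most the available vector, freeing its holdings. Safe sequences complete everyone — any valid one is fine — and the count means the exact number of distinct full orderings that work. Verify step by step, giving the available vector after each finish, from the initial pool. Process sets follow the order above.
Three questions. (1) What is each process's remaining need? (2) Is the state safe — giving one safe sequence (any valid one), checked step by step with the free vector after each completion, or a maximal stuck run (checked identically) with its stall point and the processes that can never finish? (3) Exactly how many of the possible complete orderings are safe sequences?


(1) Remaining need (order res4, res2):
  task-4: (1, 4)
  task-6: (3, 6)
  task-3: (4, 5)
  task-0: (0, 3)
  task-7: (6, 7)
(2) The state is SAFE; one workable sequence: task-0, task-4, task-3, task-6, task-7.
Key observation: task-0 marks the first exact bind of the order: its need (0, 3) fits the free (1, 3) with zero slack on a requested resource.
Step-by-step check:
  pool = (1, 3)
  task-0: need (0, 3) fits (1, 3); releases (1, 1), pool now (2, 4)
  task-4: need (1, 4) fits (2, 4); releases (2, 1), pool now (4, 5)
  task-3: need (4, 5) fits (4, 5); releases (0, 1), pool now (4, 6)
  task-6: need (3, 6) fits (4, 6); releases (2, 1), pool now (6, 7)
  task-7: need (6, 7) fits (6, 7); releases (1, 1), pool now (7, 8)
(3) Precisely 1 of the possible complete orderings is a safe sequence.


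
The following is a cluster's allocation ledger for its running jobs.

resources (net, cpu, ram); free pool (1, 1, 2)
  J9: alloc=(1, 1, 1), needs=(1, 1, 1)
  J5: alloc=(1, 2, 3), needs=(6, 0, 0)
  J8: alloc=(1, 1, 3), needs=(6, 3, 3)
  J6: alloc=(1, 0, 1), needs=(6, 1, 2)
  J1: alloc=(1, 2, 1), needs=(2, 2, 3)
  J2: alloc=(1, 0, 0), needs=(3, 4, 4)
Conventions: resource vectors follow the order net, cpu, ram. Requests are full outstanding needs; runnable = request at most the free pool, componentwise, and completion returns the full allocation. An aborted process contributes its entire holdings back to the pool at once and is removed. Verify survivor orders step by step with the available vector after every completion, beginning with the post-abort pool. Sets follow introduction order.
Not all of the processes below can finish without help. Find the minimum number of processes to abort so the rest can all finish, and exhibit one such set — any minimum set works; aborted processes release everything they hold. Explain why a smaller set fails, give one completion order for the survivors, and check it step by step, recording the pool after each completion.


The answer: abort J8 and J6.
Key observation: J5 was stuck for good until J8 and J6 gave back (2, 1, 4); in the order shown it finishes at step 4.
Why nothing smaller works — every single abort fails: J9 alone leaves J5 blocked (short on net); J5 alone leaves J8 blocked (short on net); J8 alone leaves J5 blocked (short on net); J6 alone leaves J5 blocked (short on net); J1 alone leaves J5 blocked (short on net); J2 alone leaves J5 blocked (short on net).
Survivors finish in the order: J1, J2, J9, J5. Check, step by step (pool after the aborts first):
  pool = (3, 2, 6)
  run J1 (needs (2, 2, 3), free (3, 2, 6)); after release of (1, 2, 1) the pool is (4, 4, 7)
  run J2 (needs (3, 4, 4), free (4, 4, 7)); after release of (1, 0, 0) the pool is (5, 4, 7)
  run J9 (needs (1, 1, 1), free (5, 4, 7)); after release of (1, 1, 1) the pool is (6, 5, 8)
  run J5 (needs (6, 0, 0), free (6, 5, 8)); after release of (1, 2, 3) the pool is (7, 7, 11)


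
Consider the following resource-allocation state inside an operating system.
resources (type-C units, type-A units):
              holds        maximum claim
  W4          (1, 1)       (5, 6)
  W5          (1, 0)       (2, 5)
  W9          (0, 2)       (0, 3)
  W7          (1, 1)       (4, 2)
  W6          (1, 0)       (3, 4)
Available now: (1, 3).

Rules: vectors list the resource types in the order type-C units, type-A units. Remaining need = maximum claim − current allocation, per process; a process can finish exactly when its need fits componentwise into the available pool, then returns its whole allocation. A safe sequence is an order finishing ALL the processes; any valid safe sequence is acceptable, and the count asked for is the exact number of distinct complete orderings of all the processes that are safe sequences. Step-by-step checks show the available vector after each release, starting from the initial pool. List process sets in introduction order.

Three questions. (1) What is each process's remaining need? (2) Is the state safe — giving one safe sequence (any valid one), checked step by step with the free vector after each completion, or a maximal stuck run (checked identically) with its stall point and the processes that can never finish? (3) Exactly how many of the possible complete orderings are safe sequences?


(1) Need matrix, components ordered type-C units, type-A units:
  W4: (4, 5)
  W5: (1, 5)
  W9: (0, 1)
  W7: (3, 1)
  W6: (2, 4)
(2) SAFE — a valid safe sequence is W9, W5, W6, W7, W4.
Key observation: at W5 the run first touches a limit — (1, 5) against (1, 5), exact on a resource it actually requests.
Step-by-step check:
  pool = (1, 3)
  run W9 (needs (0, 1), free (1, 3)); after release of (0, 2) the pool is (1, 5)
  run W5 (needs (1, 5), free (1, 5)); after release of (1, 0) the pool is (2, 5)
  run W6 (needs (2, 4), free (2, 5)); after release of (1, 0) the pool is (3, 5)
  run W7 (needs (3, 1), free (3, 5)); after release of (1, 1) the pool is (4, 6)
  run W4 (needs (4, 5), free (4, 6)); after release of (1, 1) the pool is (5, 7)
(3) Exactly 1 of the possible complete orderings is a safe sequence.


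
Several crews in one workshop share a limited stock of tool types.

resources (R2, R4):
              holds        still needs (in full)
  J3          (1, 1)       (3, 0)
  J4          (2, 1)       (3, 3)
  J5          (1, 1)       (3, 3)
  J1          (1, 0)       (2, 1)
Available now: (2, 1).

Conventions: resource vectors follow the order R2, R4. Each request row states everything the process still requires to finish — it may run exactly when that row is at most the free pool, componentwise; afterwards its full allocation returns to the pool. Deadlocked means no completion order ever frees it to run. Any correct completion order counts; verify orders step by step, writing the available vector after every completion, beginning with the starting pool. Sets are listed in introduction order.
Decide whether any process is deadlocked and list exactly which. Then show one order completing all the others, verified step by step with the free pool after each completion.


Deadlocked set: J4 and J5.
Key observation: even finishing J1, J3 leaves just (4, 2) free — too little R4 for any of the remaining processes.
One completion order for the rest: J1, J3. Walking it through:
  pool = (2, 1)
  J1: need (2, 1) fits (2, 1); releases (1, 0), pool now (3, 1)
  J3: need (3, 0) fits (3, 1); releases (1, 1), pool now (4, 2)
None of the blocked processes ever fits:
  blocked: J4 wants (3, 3), pool (4, 2) — not enough R4
  blocked: J5 wants (3, 3), pool (4, 2) — not enough R4


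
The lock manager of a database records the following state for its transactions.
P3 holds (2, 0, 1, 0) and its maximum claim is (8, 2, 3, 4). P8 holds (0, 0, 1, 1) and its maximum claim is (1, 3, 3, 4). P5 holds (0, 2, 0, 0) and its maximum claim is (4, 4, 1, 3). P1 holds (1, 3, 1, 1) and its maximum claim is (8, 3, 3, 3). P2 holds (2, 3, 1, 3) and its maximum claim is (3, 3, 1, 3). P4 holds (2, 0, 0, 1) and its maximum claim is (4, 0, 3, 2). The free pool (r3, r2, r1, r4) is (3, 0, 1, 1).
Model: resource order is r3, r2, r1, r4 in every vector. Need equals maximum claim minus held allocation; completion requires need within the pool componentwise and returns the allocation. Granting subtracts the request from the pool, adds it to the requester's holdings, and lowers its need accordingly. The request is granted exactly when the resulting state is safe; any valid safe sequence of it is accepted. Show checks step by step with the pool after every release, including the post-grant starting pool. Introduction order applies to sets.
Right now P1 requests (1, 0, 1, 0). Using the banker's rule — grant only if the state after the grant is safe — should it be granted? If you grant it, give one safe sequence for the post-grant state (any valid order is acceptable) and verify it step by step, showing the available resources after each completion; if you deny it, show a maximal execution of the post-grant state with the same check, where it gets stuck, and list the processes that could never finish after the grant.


DENY. Granting would leave the state unsafe.
Key observation: after P2, P5 the pool peaks at (4, 5, 1, 4), and each blocked process is short somewhere: P3 on r3, r1; P8 on r1; P1 on r3; P4 on r1.
Pretend the grant happened; the run P2, P5 goes as far as possible. Step-by-step check:
  pool = (2, 0, 0, 1)
  P2 needs (1, 0, 0, 0) <= (2, 0, 0, 1) -> finishes; pool += (2, 3, 1, 3) = (4, 3, 1, 4)
  P5 needs (4, 2, 1, 3) <= (4, 3, 1, 4) -> finishes; pool += (0, 2, 0, 0) = (4, 5, 1, 4)
  blocked: P3 wants (6, 2, 2, 4), pool (4, 5, 1, 4) — not enough r3 and r1
  blocked: P8 wants (1, 3, 2, 3), pool (4, 5, 1, 4) — not enough r1
  blocked: P1 wants (6, 0, 1, 2), pool (4, 5, 1, 4) — not enough r3
  blocked: P4 wants (2, 0, 3, 1), pool (4, 5, 1, 4) — not enough r1
Post-grant, the permanently blocked set is P3, P8, P1 and P4.


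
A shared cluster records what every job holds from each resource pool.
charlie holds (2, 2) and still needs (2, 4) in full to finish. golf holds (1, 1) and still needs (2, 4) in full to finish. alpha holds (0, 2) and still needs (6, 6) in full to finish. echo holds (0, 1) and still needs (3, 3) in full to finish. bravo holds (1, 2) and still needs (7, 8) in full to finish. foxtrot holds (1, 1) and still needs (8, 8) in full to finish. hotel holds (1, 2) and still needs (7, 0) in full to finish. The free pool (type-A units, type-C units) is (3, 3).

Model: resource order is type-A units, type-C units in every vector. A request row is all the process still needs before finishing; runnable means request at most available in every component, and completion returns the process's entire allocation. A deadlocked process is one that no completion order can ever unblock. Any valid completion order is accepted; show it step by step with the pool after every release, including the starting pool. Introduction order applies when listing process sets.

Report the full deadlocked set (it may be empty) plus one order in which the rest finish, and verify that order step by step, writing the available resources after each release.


Deadlocked: bravo, foxtrot and hotel.
Key observation: no order helps: past echo, golf, charlie, alpha, the free pool tops out at (6, 9), below what each blocked process needs in type-A units.
One completion order for the rest: echo, golf, charlie, alpha. Walking it through:
  pool = (3, 3)
  echo needs (3, 3) <= (3, 3) -> finishes; pool += (0, 1) = (3, 4)
  golf needs (2, 4) <= (3, 4) -> finishes; pool += (1, 1) = (4, 5)
  charlie needs (2, 4) <= (4, 5) -> finishes; pool += (2, 2) = (6, 7)
  alpha needs (6, 6) <= (6, 7) -> finishes; pool += (0, 2) = (6, 9)
The stuck group stays short no matter what:
  bravo cannot run: need (7, 8) vs free (6, 9) (insufficient type-A units)
  foxtrot cannot run: need (8, 8) vs free (6, 9) (insufficient type-A units)
  hotel cannot run: need (7, 0) vs free (6, 9) (insufficient type-A units)


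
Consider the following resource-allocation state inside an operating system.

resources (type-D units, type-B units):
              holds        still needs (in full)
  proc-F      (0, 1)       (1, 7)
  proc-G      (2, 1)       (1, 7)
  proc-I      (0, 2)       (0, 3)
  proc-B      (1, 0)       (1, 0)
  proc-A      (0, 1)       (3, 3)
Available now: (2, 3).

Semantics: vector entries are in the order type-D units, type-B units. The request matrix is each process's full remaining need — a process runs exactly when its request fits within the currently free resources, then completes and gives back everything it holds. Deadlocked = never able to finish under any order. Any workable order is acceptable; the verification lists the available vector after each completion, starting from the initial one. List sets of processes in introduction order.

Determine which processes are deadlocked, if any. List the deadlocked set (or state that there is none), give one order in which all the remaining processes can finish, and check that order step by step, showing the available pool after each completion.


The deadlocked set is proc-F and proc-G.
Key observation: even finishing proc-I, proc-B, proc-A leaves just (3, 6) free — too little type-B units for any of the remaining processes.
A valid finishing order for the others: proc-I, proc-B, proc-A. Check, step by step:
  pool = (2, 3)
  proc-I: need (0, 3) fits (2, 3); releases (0, 2), pool now (2, 5)
  proc-B: need (1, 0) fits (2, 5); releases (1, 0), pool now (3, 5)
  proc-A: need (3, 3) fits (3, 5); releases (0, 1), pool now (3, 6)
None of the blocked processes ever fits:
  proc-F still needs (1, 7) but only (3, 6) is free — short on type-B units
  proc-G still needs (1, 7) but only (3, 6) is free — short on type-B units


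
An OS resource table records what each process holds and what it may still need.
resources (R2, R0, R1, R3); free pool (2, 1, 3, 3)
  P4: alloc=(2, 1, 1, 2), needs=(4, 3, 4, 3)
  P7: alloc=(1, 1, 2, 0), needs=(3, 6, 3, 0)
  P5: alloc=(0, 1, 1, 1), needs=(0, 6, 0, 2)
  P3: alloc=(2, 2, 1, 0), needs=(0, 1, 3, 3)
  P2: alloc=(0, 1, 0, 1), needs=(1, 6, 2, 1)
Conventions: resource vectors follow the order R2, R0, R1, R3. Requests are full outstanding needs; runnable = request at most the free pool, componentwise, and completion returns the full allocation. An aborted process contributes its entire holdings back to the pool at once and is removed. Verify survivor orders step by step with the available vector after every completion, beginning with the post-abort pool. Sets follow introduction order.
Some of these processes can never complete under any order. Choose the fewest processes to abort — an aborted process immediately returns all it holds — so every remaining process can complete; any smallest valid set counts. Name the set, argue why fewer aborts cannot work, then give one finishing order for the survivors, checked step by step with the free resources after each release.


Abort P7 and P5.
Key observation: before aborting P7 and P5, P2 was permanently blocked — no order could ever run it; afterwards it completes at step 3.
Why nothing smaller works — every single abort fails: P4 alone leaves P7 blocked (short on R0); P7 alone leaves P5 blocked (short on R0); P5 alone leaves P7 blocked (short on R0); P3 alone leaves P7 blocked (short on R0); P2 alone leaves P7 blocked (short on R0).
Survivors finish in the order: P3, P4, P2. Step-by-step check (pool after the aborts first):
  pool = (3, 3, 6, 4)
  P3 needs (0, 1, 3, 3) <= (3, 3, 6, 4) -> finishes; pool += (2, 2, 1, 0) = (5, 5, 7, 4)
  P4 needs (4, 3, 4, 3) <= (5, 5, 7, 4) -> finishes; pool += (2, 1, 1, 2) = (7, 6, 8, 6)
  P2 needs (1, 6, 2, 1) <= (7, 6, 8, 6) -> finishes; pool += (0, 1, 0, 1) = (7, 7, 8, 7)


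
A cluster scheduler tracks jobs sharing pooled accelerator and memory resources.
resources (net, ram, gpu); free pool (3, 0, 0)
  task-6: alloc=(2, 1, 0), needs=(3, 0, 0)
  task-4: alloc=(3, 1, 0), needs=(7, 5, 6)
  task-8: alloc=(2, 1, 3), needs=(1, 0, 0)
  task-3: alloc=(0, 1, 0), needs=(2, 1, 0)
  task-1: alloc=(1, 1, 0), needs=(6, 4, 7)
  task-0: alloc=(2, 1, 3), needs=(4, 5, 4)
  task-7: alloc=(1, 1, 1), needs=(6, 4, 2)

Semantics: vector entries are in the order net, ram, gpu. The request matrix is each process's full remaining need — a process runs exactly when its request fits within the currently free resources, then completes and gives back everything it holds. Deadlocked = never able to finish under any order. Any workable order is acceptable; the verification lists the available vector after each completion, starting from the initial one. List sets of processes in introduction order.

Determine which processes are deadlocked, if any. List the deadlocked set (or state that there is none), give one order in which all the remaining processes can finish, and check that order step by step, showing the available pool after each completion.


Deadlocked: task-4, task-1, task-0 and task-7.
Key observation: even finishing task-8, task-6, task-3 leaves just (7, 3, 3) free — too little ram for any of the remaining processes.
The rest can finish in the order task-8, task-6, task-3. Walking it through:
  pool = (3, 0, 0)
  run task-8 (needs (1, 0, 0), free (3, 0, 0)); after release of (2, 1, 3) the pool is (5, 1, 3)
  run task-6 (needs (3, 0, 0), free (5, 1, 3)); after release of (2, 1, 0) the pool is (7, 2, 3)
  run task-3 (needs (2, 1, 0), free (7, 2, 3)); after release of (0, 1, 0) the pool is (7, 3, 3)
The stuck group stays short no matter what:
  blocked: task-4 wants (7, 5, 6), pool (7, 3, 3) — not enough ram and gpu
  blocked: task-1 wants (6, 4, 7), pool (7, 3, 3) — not enough ram and gpu
  blocked: task-0 wants (4, 5, 4), pool (7, 3, 3) — not enough ram and gpu
  blocked: task-7 wants (6, 4, 2), pool (7, 3, 3) — not enough ram


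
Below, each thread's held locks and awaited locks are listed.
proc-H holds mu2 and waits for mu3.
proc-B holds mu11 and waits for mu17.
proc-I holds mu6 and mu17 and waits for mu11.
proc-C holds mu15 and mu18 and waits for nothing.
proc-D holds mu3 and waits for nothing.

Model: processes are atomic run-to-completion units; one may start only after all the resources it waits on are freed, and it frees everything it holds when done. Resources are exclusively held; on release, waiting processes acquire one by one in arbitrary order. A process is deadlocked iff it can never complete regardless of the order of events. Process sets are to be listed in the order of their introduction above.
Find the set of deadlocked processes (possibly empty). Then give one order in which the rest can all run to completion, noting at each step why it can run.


The deadlocked set is proc-B and proc-I.
Key observation: along proc-B -> proc-I -> proc-B, each member waits on what the next one holds — a deadlock; no other process is dragged down with it.
A valid finishing order for the others: proc-D, proc-H, proc-C.
Step-by-step check:
  proc-D waits on nothing -> runs at once and releases mu3
  proc-H: everything it awaited (mu3) is free; runs, freeing mu2
  proc-C waits on nothing -> runs at once and releases mu15 and mu18


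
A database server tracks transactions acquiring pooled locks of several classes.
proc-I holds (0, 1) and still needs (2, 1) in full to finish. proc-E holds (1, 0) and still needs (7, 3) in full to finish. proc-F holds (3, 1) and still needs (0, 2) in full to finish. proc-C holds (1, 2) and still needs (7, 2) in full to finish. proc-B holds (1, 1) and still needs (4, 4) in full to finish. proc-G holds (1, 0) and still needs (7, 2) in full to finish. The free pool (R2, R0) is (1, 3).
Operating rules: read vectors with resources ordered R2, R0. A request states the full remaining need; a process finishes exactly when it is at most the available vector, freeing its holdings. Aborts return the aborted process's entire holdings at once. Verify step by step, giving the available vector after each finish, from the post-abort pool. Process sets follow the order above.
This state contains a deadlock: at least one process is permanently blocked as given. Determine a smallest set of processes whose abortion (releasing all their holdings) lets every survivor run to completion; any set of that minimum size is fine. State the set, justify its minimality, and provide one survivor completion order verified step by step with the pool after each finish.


Minimum abort set: proc-E and proc-G.
Key observation: the deadlocked proc-C becomes finishable only because proc-E and proc-G released (2, 0); it completes at step 4 below.
Minimality, checking each single-abort alternative: proc-I alone leaves proc-E blocked (short on R2); proc-E alone leaves proc-C blocked (short on R2); proc-F alone leaves proc-E blocked (short on R2); proc-C alone leaves proc-E blocked (short on R2); proc-B alone leaves proc-E blocked (short on R2); proc-G alone leaves proc-E blocked (short on R2).
One survivor order: proc-F, proc-B, proc-I, proc-C. Step-by-step check (post-abort pool first):
  pool = (3, 3)
  proc-F: need (0, 2) fits (3, 3); releases (3, 1), pool now (6, 4)
  proc-B: need (4, 4) fits (6, 4); releases (1, 1), pool now (7, 5)
  proc-I: need (2, 1) fits (7, 5); releases (0, 1), pool now (7, 6)
  proc-C: need (7, 2) fits (7, 6); releases (1, 2), pool now (8, 8)
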